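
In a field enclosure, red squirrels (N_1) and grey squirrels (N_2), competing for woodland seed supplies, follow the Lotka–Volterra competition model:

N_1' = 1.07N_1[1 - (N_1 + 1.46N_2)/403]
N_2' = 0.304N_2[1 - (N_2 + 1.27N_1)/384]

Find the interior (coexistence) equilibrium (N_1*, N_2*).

Setting both brackets to zero gives the nullclines N_1 + 1.46N_2 = 403 and 1.27N_1 + N_2 = 384.
Substituting N_2 = 384 - 1.27N_1 into the first: N_1(1 - 1.46·1.27) = 403 - 1.46·384.
So N_1* = -158/-0.854 = 185, and then N_2* = 384 - 1.27·185 = 150.

N_1* ≈ 185, N_2* ≈ 150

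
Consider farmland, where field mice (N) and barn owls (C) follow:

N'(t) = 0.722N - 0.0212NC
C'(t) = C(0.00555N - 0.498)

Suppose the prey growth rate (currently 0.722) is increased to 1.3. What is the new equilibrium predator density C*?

At the interior fixed point, setting dN/dt = 0 with N > 0 fixes C* = (prey growth rate)/(NC coefficient) — independent of the other coefficients.
With the change, C* = 1.3/0.0212 = 61.3; it rises from 34.1.

C* ≈ 61.3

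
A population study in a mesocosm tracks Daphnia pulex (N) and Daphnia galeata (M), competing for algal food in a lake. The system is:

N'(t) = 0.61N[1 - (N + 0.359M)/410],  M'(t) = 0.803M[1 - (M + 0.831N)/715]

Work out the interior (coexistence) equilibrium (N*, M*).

Setting both brackets to zero gives the nullclines N + 0.359M = 410 and 0.831N + M = 715.
Substituting M = 715 - 0.831N into the first: N(1 - 0.359·0.831) = 410 - 0.359·715.
So N* = 153/0.702 = 218, and then M* = 715 - 0.831·218 = 533.

N* ≈ 218, M* ≈ 533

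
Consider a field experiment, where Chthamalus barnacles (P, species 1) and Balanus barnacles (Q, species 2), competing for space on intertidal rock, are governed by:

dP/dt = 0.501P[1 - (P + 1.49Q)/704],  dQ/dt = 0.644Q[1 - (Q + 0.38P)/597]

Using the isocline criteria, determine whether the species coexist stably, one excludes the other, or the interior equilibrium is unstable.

species 2 excludes species 1

Compare the nullcline intercepts: K1/α12 = 704/1.49 = 472 < K2 = 597; K2/α21 = 597/0.38 = 1570 > K1 = 704.
Since the inequalities point opposite ways, species 2 can invade but species 1 cannot.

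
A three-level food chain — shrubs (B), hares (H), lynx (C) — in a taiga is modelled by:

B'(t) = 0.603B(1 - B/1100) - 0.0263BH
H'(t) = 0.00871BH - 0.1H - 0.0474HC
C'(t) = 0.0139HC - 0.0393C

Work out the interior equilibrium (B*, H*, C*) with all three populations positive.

From dC/dt = 0: 0.0139H* = 0.0393, so H* = 2.83.
From dB/dt = 0: 0.603(1 - B*/1100) = 0.0263·2.83, giving B* = 1100·(1 - 0.123) = 964.
From dH/dt = 0: 0.00871·964 - 0.1 = 0.0474C*, so C* = 8.3/0.0474 = 175.

B* ≈ 964, H* ≈ 2.83, C* ≈ 175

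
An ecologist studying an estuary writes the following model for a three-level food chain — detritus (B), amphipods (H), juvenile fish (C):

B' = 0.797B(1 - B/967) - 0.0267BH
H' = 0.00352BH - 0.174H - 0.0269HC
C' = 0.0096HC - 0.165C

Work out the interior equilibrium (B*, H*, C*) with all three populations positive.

B* ≈ 410, H* ≈ 17.2, C* ≈ 47.2

From dC/dt = 0: 0.0096H* = 0.165, so H* = 17.2.
From dB/dt = 0: 0.797(1 - B*/967) = 0.0267·17.2, giving B* = 967·(1 - 0.576) = 410.
From dH/dt = 0: 0.00352·410 - 0.174 = 0.0269C*, so C* = 1.27/0.0269 = 47.2.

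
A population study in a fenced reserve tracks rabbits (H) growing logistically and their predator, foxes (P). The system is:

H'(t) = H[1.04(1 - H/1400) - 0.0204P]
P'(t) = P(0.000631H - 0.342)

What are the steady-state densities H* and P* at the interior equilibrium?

From dP/dt = 0 with P > 0: 0.000631H* = 0.342, so H* = 542.
Substitute into dH/dt = 0: 1.04(1 - 542/1400) = 0.0204P*.
The bracket is 0.613, giving P* = 0.637/0.0204 = 31.2.

H* ≈ 542, P* ≈ 31.2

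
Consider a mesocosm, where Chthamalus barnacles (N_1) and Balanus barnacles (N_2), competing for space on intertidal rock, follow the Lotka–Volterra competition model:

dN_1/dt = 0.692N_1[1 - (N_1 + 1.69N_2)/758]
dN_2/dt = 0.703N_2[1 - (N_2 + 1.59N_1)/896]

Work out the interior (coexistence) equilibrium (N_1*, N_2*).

Setting both brackets to zero gives the nullclines N_1 + 1.69N_2 = 758 and 1.59N_1 + N_2 = 896.
Substituting N_2 = 896 - 1.59N_1 into the first: N_1(1 - 1.69·1.59) = 758 - 1.69·896.
So N_1* = -756/-1.69 = 448, and then N_2* = 896 - 1.59·448 = 183.

N_1* ≈ 448, N_2* ≈ 183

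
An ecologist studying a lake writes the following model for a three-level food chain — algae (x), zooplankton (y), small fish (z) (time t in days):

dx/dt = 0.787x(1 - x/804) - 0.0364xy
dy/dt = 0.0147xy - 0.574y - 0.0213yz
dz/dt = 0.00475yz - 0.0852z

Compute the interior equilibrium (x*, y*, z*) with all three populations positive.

x* ≈ 137, y* ≈ 17.9, z* ≈ 67.6

From dz/dt = 0: 0.00475y* = 0.0852, so y* = 17.9.
From dx/dt = 0: 0.787(1 - x*/804) = 0.0364·17.9, giving x* = 804·(1 - 0.83) = 137.
From dy/dt = 0: 0.0147·137 - 0.574 = 0.0213z*, so z* = 1.44/0.0213 = 67.6.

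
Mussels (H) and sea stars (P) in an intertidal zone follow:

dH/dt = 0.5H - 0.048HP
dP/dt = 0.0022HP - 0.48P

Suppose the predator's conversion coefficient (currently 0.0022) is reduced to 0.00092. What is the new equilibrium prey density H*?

H* ≈ 522

At the interior fixed point, setting dP/dt = 0 with P > 0 fixes H* = (predator death rate)/(HP coefficient) — independent of the other coefficients.
With the change, H* = 0.48/0.00092 = 522; it rises from 218.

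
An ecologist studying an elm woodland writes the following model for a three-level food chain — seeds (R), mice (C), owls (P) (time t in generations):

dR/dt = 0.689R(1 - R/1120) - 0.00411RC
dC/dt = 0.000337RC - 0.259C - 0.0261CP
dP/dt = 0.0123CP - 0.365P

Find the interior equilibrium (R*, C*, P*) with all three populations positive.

From dP/dt = 0: 0.0123C* = 0.365, so C* = 29.7.
From dR/dt = 0: 0.689(1 - R*/1120) = 0.00411·29.7, giving R* = 1120·(1 - 0.177) = 922.
From dC/dt = 0: 0.000337·922 - 0.259 = 0.0261P*, so P* = 0.0516/0.0261 = 1.98.

R* ≈ 922, C* ≈ 29.7, P* ≈ 1.98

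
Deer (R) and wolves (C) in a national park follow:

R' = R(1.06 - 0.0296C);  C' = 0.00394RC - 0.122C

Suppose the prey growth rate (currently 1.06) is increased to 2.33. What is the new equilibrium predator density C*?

At the interior fixed point, setting dR/dt = 0 with R > 0 fixes C* = (prey growth rate)/(RC coefficient) — independent of the other coefficients.
With the change, C* = 2.33/0.0296 = 78.7; it rises from 35.8.

C* ≈ 78.7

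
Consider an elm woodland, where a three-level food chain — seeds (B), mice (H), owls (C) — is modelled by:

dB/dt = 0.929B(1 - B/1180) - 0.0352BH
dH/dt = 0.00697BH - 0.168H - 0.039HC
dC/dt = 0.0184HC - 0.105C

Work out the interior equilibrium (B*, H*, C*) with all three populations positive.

From dC/dt = 0: 0.0184H* = 0.105, so H* = 5.71.
From dB/dt = 0: 0.929(1 - B*/1180) = 0.0352·5.71, giving B* = 1180·(1 - 0.216) = 925.
From dH/dt = 0: 0.00697·925 - 0.168 = 0.039C*, so C* = 6.28/0.039 = 161.

B* ≈ 925, H* ≈ 5.71, C* ≈ 161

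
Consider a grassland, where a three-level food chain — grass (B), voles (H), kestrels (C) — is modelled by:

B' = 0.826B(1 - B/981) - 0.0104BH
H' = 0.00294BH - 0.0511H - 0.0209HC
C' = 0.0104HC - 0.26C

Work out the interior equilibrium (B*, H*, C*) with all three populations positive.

B* ≈ 672, H* ≈ 25, C* ≈ 92.1

From dC/dt = 0: 0.0104H* = 0.26, so H* = 25.
From dB/dt = 0: 0.826(1 - B*/981) = 0.0104·25, giving B* = 981·(1 - 0.315) = 672.
From dH/dt = 0: 0.00294·672 - 0.0511 = 0.0209C*, so C* = 1.93/0.0209 = 92.1.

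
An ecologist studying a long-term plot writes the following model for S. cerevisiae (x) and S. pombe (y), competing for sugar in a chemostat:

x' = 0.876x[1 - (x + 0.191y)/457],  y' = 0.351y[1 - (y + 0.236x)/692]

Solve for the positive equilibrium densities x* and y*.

Setting both brackets to zero gives the nullclines x + 0.191y = 457 and 0.236x + y = 692.
Substituting y = 692 - 0.236x into the first: x(1 - 0.191·0.236) = 457 - 0.191·692.
So x* = 325/0.955 = 340, and then y* = 692 - 0.236·340 = 612.

x* ≈ 340, y* ≈ 612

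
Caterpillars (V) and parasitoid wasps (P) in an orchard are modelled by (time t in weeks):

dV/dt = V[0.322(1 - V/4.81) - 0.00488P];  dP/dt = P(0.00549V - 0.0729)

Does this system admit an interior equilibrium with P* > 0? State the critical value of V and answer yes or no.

Threshold V = 13.3; K < 13.3, so no, the predator goes extinct.

The predator equation gives dP/dt > 0 only when V > 0.0729/0.00549 = 13.3.
Without the predator, V → K = 4.81. Since 4.81 < 13.3, the predator cannot invade.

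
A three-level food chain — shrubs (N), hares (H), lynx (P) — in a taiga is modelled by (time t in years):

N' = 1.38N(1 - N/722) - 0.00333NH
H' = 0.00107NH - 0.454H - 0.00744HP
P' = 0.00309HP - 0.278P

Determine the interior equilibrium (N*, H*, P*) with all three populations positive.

N* ≈ 565, H* ≈ 90, P* ≈ 20.3

From dP/dt = 0: 0.00309H* = 0.278, so H* = 90.
From dN/dt = 0: 1.38(1 - N*/722) = 0.00333·90, giving N* = 722·(1 - 0.217) = 565.
From dH/dt = 0: 0.00107·565 - 0.454 = 0.00744P*, so P* = 0.151/0.00744 = 20.3.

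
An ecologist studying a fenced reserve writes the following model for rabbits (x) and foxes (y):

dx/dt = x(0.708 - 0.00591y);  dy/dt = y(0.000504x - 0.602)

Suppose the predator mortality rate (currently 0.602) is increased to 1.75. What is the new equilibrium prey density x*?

x* ≈ 3470

At the interior fixed point, setting dy/dt = 0 with y > 0 fixes x* = (predator death rate)/(xy coefficient) — independent of the other coefficients.
With the change, x* = 1.75/0.000504 = 3470; it rises from 1190.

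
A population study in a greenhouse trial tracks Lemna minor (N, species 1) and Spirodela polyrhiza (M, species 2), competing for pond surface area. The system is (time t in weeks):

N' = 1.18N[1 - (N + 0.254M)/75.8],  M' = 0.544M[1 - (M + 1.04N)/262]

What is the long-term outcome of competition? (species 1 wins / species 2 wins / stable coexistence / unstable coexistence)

Compare the nullcline intercepts: K1/α12 = 75.8/0.254 = 298 > K2 = 262; K2/α21 = 262/1.04 = 252 > K1 = 75.8.
Since both inequalities hold, each species can invade when rare, so the interior equilibrium is stable.

stable coexistence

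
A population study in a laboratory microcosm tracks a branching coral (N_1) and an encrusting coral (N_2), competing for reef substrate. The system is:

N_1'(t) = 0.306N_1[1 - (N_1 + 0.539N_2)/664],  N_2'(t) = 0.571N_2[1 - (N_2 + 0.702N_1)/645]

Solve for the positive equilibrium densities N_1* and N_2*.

Setting both brackets to zero gives the nullclines N_1 + 0.539N_2 = 664 and 0.702N_1 + N_2 = 645.
Substituting N_2 = 645 - 0.702N_1 into the first: N_1(1 - 0.539·0.702) = 664 - 0.539·645.
So N_1* = 316/0.622 = 509, and then N_2* = 645 - 0.702·509 = 288.

N_1* ≈ 509, N_2* ≈ 288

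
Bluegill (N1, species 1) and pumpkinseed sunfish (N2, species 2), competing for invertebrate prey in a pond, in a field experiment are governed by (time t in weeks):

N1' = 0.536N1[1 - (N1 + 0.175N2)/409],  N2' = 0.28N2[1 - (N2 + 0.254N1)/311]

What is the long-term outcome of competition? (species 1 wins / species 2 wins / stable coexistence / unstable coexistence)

stable coexistence

Compare the nullcline intercepts: K1/α12 = 409/0.175 = 2340 > K2 = 311; K2/α21 = 311/0.254 = 1220 > K1 = 409.
Since both inequalities hold, each species can invade when rare, so the interior equilibrium is stable.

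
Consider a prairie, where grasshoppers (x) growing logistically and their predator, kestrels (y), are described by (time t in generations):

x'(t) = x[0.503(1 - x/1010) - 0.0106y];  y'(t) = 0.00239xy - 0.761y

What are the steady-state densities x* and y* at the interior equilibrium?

From dy/dt = 0 with y > 0: 0.00239x* = 0.761, so x* = 318.
Substitute into dx/dt = 0: 0.503(1 - 318/1010) = 0.0106y*.
The bracket is 0.685, giving y* = 0.344/0.0106 = 32.5.

x* ≈ 318, y* ≈ 32.5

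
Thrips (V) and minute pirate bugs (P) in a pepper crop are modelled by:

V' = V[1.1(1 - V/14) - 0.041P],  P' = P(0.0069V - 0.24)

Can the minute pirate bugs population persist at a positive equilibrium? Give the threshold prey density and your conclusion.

The predator equation gives dP/dt > 0 only when V > 0.24/0.0069 = 34.8.
Without the predator, V → K = 14. Since 14 < 34.8, the predator cannot invade.

Threshold V = 34.8; K < 34.8, so no, the predator goes extinct.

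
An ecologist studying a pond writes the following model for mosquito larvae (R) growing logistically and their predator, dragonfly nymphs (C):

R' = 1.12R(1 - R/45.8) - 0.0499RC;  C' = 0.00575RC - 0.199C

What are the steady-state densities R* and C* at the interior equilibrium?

From dC/dt = 0 with C > 0: 0.00575R* = 0.199, so R* = 34.6.
Substitute into dR/dt = 0: 1.12(1 - 34.6/45.8) = 0.0499C*.
The bracket is 0.244, giving C* = 0.274/0.0499 = 5.48.

R* ≈ 34.6, C* ≈ 5.48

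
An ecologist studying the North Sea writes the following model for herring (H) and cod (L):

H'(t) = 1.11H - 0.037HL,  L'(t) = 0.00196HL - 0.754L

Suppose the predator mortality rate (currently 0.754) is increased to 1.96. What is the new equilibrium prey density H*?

At the interior fixed point, setting dL/dt = 0 with L > 0 fixes H* = (predator death rate)/(HL coefficient) — independent of the other coefficients.
With the change, H* = 1.96/0.00196 = 1000; it rises from 385.

H* ≈ 1000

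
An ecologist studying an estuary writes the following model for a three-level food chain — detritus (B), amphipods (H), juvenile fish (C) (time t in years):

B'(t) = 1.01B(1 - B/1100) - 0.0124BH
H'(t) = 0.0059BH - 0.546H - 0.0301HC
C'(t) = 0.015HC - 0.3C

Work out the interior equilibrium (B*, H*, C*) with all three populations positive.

B* ≈ 830, H* ≈ 20, C* ≈ 145

From dC/dt = 0: 0.015H* = 0.3, so H* = 20.
From dB/dt = 0: 1.01(1 - B*/1100) = 0.0124·20, giving B* = 1100·(1 - 0.246) = 830.
From dH/dt = 0: 0.0059·830 - 0.546 = 0.0301C*, so C* = 4.35/0.0301 = 145.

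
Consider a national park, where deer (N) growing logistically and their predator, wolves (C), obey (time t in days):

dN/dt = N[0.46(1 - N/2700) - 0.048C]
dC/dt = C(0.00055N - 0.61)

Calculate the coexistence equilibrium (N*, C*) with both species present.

From dC/dt = 0 with C > 0: 0.00055N* = 0.61, so N* = 1110.
Substitute into dN/dt = 0: 0.46(1 - 1110/2700) = 0.048C*.
The bracket is 0.589, giving C* = 0.271/0.048 = 5.65.

N* ≈ 1110, C* ≈ 5.65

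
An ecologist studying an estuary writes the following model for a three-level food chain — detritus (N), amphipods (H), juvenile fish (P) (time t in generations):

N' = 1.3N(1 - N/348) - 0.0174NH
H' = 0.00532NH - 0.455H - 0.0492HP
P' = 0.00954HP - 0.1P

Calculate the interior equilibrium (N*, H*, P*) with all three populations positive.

N* ≈ 299, H* ≈ 10.5, P* ≈ 23.1

From dP/dt = 0: 0.00954H* = 0.1, so H* = 10.5.
From dN/dt = 0: 1.3(1 - N*/348) = 0.0174·10.5, giving N* = 348·(1 - 0.14) = 299.
From dH/dt = 0: 0.00532·299 - 0.455 = 0.0492P*, so P* = 1.14/0.0492 = 23.1.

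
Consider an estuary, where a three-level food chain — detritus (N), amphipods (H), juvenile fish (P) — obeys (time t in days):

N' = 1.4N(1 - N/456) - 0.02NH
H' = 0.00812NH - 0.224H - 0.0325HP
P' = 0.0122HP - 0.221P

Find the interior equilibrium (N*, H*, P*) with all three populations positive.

From dP/dt = 0: 0.0122H* = 0.221, so H* = 18.1.
From dN/dt = 0: 1.4(1 - N*/456) = 0.02·18.1, giving N* = 456·(1 - 0.259) = 338.
From dH/dt = 0: 0.00812·338 - 0.224 = 0.0325P*, so P* = 2.52/0.0325 = 77.6.

N* ≈ 338, H* ≈ 18.1, P* ≈ 77.6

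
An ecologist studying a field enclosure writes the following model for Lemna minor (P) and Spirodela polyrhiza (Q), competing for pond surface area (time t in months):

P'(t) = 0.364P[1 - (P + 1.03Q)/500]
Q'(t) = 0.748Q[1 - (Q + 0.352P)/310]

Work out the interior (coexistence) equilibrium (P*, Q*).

P* ≈ 283, Q* ≈ 210

Setting both brackets to zero gives the nullclines P + 1.03Q = 500 and 0.352P + Q = 310.
Substituting Q = 310 - 0.352P into the first: P(1 - 1.03·0.352) = 500 - 1.03·310.
So P* = 181/0.637 = 283, and then Q* = 310 - 0.352·283 = 210.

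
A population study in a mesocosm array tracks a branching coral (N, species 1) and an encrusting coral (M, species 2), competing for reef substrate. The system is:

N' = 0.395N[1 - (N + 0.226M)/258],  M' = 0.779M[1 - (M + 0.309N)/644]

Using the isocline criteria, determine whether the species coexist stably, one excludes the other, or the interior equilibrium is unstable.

stable coexistence

Compare the nullcline intercepts: K1/α12 = 258/0.226 = 1140 > K2 = 644; K2/α21 = 644/0.309 = 2080 > K1 = 258.
Since both inequalities hold, each species can invade when rare, so the interior equilibrium is stable.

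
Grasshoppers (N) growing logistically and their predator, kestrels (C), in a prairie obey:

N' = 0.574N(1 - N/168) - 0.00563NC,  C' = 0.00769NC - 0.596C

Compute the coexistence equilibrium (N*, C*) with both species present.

From dC/dt = 0 with C > 0: 0.00769N* = 0.596, so N* = 77.5.
Substitute into dN/dt = 0: 0.574(1 - 77.5/168) = 0.00563C*.
The bracket is 0.539, giving C* = 0.309/0.00563 = 54.9.

N* ≈ 77.5, C* ≈ 54.9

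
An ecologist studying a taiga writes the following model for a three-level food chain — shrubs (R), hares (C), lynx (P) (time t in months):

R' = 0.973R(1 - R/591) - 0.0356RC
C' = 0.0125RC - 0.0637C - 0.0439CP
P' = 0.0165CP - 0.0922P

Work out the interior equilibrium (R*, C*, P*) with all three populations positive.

From dP/dt = 0: 0.0165C* = 0.0922, so C* = 5.59.
From dR/dt = 0: 0.973(1 - R*/591) = 0.0356·5.59, giving R* = 591·(1 - 0.204) = 470.
From dC/dt = 0: 0.0125·470 - 0.0637 = 0.0439P*, so P* = 5.81/0.0439 = 132.

R* ≈ 470, C* ≈ 5.59, P* ≈ 132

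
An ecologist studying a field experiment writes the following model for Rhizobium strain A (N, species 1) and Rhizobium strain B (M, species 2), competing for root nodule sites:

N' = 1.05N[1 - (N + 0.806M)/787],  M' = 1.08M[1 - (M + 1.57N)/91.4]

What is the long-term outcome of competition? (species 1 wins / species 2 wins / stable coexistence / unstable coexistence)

Compare the nullcline intercepts: K1/α12 = 787/0.806 = 976 > K2 = 91.4; K2/α21 = 91.4/1.57 = 58.2 < K1 = 787.
Since the inequalities point opposite ways, species 1 can invade but species 2 cannot.

species 1 excludes species 2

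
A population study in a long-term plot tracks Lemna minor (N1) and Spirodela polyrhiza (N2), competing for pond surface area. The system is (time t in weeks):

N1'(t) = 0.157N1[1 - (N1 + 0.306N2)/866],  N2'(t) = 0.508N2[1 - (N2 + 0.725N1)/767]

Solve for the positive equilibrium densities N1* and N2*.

Setting both brackets to zero gives the nullclines N1 + 0.306N2 = 866 and 0.725N1 + N2 = 767.
Substituting N2 = 767 - 0.725N1 into the first: N1(1 - 0.306·0.725) = 866 - 0.306·767.
So N1* = 631/0.778 = 811, and then N2* = 767 - 0.725·811 = 179.

N1* ≈ 811, N2* ≈ 179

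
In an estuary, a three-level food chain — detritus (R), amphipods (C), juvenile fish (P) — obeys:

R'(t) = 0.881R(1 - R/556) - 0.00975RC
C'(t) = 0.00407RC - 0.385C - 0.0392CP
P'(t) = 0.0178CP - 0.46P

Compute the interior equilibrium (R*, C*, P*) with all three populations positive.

R* ≈ 397, C* ≈ 25.8, P* ≈ 31.4

From dP/dt = 0: 0.0178C* = 0.46, so C* = 25.8.
From dR/dt = 0: 0.881(1 - R*/556) = 0.00975·25.8, giving R* = 556·(1 - 0.286) = 397.
From dC/dt = 0: 0.00407·397 - 0.385 = 0.0392P*, so P* = 1.23/0.0392 = 31.4.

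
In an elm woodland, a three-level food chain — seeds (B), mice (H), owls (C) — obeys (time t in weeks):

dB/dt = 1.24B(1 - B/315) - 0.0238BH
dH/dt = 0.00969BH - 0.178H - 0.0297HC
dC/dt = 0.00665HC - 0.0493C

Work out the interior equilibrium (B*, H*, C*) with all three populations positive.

B* ≈ 270, H* ≈ 7.41, C* ≈ 82.2

From dC/dt = 0: 0.00665H* = 0.0493, so H* = 7.41.
From dB/dt = 0: 1.24(1 - B*/315) = 0.0238·7.41, giving B* = 315·(1 - 0.142) = 270.
From dH/dt = 0: 0.00969·270 - 0.178 = 0.0297C*, so C* = 2.44/0.0297 = 82.2.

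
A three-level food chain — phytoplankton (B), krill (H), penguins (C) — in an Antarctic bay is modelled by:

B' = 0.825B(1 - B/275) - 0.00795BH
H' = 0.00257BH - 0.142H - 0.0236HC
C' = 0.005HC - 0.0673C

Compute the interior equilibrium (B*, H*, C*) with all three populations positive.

B* ≈ 239, H* ≈ 13.5, C* ≈ 20

From dC/dt = 0: 0.005H* = 0.0673, so H* = 13.5.
From dB/dt = 0: 0.825(1 - B*/275) = 0.00795·13.5, giving B* = 275·(1 - 0.13) = 239.
From dH/dt = 0: 0.00257·239 - 0.142 = 0.0236C*, so C* = 0.473/0.0236 = 20.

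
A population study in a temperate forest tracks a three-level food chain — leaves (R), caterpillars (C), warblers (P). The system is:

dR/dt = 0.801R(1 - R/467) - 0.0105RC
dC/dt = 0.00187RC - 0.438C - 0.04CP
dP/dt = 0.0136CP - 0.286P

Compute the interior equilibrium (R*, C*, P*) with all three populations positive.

R* ≈ 338, C* ≈ 21, P* ≈ 4.86

From dP/dt = 0: 0.0136C* = 0.286, so C* = 21.
From dR/dt = 0: 0.801(1 - R*/467) = 0.0105·21, giving R* = 467·(1 - 0.276) = 338.
From dC/dt = 0: 0.00187·338 - 0.438 = 0.04P*, so P* = 0.195/0.04 = 4.86.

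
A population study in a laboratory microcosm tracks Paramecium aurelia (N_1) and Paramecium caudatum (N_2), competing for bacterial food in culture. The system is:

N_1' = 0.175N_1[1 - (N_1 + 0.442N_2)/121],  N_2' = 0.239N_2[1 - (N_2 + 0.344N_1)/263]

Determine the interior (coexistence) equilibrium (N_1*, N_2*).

N_1* ≈ 5.61, N_2* ≈ 261

Setting both brackets to zero gives the nullclines N_1 + 0.442N_2 = 121 and 0.344N_1 + N_2 = 263.
Substituting N_2 = 263 - 0.344N_1 into the first: N_1(1 - 0.442·0.344) = 121 - 0.442·263.
So N_1* = 4.75/0.848 = 5.61, and then N_2* = 263 - 0.344·5.61 = 261.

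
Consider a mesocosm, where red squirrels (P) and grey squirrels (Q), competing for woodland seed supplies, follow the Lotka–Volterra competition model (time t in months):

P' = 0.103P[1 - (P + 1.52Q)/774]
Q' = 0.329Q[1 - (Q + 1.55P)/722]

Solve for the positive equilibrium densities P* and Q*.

Setting both brackets to zero gives the nullclines P + 1.52Q = 774 and 1.55P + Q = 722.
Substituting Q = 722 - 1.55P into the first: P(1 - 1.52·1.55) = 774 - 1.52·722.
So P* = -323/-1.36 = 239, and then Q* = 722 - 1.55·239 = 352.

P* ≈ 239, Q* ≈ 352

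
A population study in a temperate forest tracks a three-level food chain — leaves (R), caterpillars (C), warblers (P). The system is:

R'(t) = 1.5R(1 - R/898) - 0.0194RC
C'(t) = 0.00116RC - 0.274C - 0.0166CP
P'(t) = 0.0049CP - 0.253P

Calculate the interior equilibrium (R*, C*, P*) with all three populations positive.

R* ≈ 298, C* ≈ 51.6, P* ≈ 4.34

From dP/dt = 0: 0.0049C* = 0.253, so C* = 51.6.
From dR/dt = 0: 1.5(1 - R*/898) = 0.0194·51.6, giving R* = 898·(1 - 0.668) = 298.
From dC/dt = 0: 0.00116·298 - 0.274 = 0.0166P*, so P* = 0.0721/0.0166 = 4.34.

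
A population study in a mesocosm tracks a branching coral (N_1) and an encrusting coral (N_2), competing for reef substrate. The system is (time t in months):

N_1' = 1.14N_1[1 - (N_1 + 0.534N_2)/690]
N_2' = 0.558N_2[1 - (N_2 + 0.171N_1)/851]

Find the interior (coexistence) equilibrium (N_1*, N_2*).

Setting both brackets to zero gives the nullclines N_1 + 0.534N_2 = 690 and 0.171N_1 + N_2 = 851.
Substituting N_2 = 851 - 0.171N_1 into the first: N_1(1 - 0.534·0.171) = 690 - 0.534·851.
So N_1* = 236/0.909 = 259, and then N_2* = 851 - 0.171·259 = 807.

N_1* ≈ 259, N_2* ≈ 807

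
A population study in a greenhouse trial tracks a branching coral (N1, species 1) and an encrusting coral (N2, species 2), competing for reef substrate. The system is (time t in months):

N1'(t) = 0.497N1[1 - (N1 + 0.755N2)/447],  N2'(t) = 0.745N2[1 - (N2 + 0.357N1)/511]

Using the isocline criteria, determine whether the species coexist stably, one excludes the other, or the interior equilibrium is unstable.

Compare the nullcline intercepts: K1/α12 = 447/0.755 = 592 > K2 = 511; K2/α21 = 511/0.357 = 1430 > K1 = 447.
Since both inequalities hold, each species can invade when rare, so the interior equilibrium is stable.

stable coexistence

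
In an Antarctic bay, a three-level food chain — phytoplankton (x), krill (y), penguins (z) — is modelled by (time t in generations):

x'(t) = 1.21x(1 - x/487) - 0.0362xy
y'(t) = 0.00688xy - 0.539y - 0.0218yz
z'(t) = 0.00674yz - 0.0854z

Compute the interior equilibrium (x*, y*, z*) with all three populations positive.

From dz/dt = 0: 0.00674y* = 0.0854, so y* = 12.7.
From dx/dt = 0: 1.21(1 - x*/487) = 0.0362·12.7, giving x* = 487·(1 - 0.379) = 302.
From dy/dt = 0: 0.00688·302 - 0.539 = 0.0218z*, so z* = 1.54/0.0218 = 70.7.

x* ≈ 302, y* ≈ 12.7, z* ≈ 70.7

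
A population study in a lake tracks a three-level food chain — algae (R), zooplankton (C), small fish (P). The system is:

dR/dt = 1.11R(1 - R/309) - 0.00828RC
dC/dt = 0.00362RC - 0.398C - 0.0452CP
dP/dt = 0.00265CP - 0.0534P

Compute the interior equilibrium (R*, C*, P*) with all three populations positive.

From dP/dt = 0: 0.00265C* = 0.0534, so C* = 20.2.
From dR/dt = 0: 1.11(1 - R*/309) = 0.00828·20.2, giving R* = 309·(1 - 0.15) = 263.
From dC/dt = 0: 0.00362·263 - 0.398 = 0.0452P*, so P* = 0.552/0.0452 = 12.2.

R* ≈ 263, C* ≈ 20.2, P* ≈ 12.2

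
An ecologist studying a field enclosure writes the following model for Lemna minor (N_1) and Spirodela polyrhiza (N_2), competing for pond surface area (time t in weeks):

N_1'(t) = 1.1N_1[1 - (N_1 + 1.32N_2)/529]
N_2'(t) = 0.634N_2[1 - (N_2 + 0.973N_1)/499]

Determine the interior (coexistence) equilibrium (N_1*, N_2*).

Setting both brackets to zero gives the nullclines N_1 + 1.32N_2 = 529 and 0.973N_1 + N_2 = 499.
Substituting N_2 = 499 - 0.973N_1 into the first: N_1(1 - 1.32·0.973) = 529 - 1.32·499.
So N_1* = -130/-0.284 = 456, and then N_2* = 499 - 0.973·456 = 55.3.

N_1* ≈ 456, N_2* ≈ 55.3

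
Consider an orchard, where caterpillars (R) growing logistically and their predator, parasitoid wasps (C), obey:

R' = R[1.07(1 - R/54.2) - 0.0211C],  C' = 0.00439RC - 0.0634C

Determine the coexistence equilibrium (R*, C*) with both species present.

R* ≈ 14.4, C* ≈ 37.2

From dC/dt = 0 with C > 0: 0.00439R* = 0.0634, so R* = 14.4.
Substitute into dR/dt = 0: 1.07(1 - 14.4/54.2) = 0.0211C*.
The bracket is 0.734, giving C* = 0.785/0.0211 = 37.2.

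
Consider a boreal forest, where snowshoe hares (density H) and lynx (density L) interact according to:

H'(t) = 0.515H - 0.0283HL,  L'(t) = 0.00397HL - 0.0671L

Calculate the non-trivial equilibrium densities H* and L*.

Set dL/dt = 0 with L > 0: 0.00397H - 0.0671 = 0, so H* = 0.0671/0.00397 = 16.9.
Set dH/dt = 0 with H > 0: 0.515 - 0.0283L = 0, so L* = 0.515/0.0283 = 18.2.

H* ≈ 16.9, L* ≈ 18.2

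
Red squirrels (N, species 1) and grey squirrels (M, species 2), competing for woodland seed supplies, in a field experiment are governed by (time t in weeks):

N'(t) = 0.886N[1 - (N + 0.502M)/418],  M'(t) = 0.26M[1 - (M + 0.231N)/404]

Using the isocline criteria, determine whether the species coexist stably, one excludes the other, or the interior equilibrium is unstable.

stable coexistence

Compare the nullcline intercepts: K1/α12 = 418/0.502 = 833 > K2 = 404; K2/α21 = 404/0.231 = 1750 > K1 = 418.
Since both inequalities hold, each species can invade when rare, so the interior equilibrium is stable.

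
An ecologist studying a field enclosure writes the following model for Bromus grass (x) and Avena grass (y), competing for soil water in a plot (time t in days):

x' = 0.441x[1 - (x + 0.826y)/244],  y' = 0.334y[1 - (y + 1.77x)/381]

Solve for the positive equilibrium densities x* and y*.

x* ≈ 153, y* ≈ 110

Setting both brackets to zero gives the nullclines x + 0.826y = 244 and 1.77x + y = 381.
Substituting y = 381 - 1.77x into the first: x(1 - 0.826·1.77) = 244 - 0.826·381.
So x* = -70.7/-0.462 = 153, and then y* = 381 - 1.77·153 = 110.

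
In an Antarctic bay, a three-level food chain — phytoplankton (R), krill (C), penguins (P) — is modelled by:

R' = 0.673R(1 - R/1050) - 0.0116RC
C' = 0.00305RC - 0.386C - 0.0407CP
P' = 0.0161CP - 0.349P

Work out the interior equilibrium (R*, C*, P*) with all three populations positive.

R* ≈ 658, C* ≈ 21.7, P* ≈ 39.8

From dP/dt = 0: 0.0161C* = 0.349, so C* = 21.7.
From dR/dt = 0: 0.673(1 - R*/1050) = 0.0116·21.7, giving R* = 1050·(1 - 0.374) = 658.
From dC/dt = 0: 0.00305·658 - 0.386 = 0.0407P*, so P* = 1.62/0.0407 = 39.8.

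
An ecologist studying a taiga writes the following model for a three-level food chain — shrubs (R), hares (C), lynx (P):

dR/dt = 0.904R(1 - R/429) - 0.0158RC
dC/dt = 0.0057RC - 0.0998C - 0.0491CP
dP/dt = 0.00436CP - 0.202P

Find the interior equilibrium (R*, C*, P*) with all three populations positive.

From dP/dt = 0: 0.00436C* = 0.202, so C* = 46.3.
From dR/dt = 0: 0.904(1 - R*/429) = 0.0158·46.3, giving R* = 429·(1 - 0.81) = 81.6.
From dC/dt = 0: 0.0057·81.6 - 0.0998 = 0.0491P*, so P* = 0.365/0.0491 = 7.44.

R* ≈ 81.6, C* ≈ 46.3, P* ≈ 7.44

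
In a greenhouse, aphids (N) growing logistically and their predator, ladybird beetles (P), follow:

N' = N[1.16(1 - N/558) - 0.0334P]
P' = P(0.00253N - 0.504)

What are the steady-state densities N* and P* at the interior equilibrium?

N* ≈ 199, P* ≈ 22.3

From dP/dt = 0 with P > 0: 0.00253N* = 0.504, so N* = 199.
Substitute into dN/dt = 0: 1.16(1 - 199/558) = 0.0334P*.
The bracket is 0.643, giving P* = 0.746/0.0334 = 22.3.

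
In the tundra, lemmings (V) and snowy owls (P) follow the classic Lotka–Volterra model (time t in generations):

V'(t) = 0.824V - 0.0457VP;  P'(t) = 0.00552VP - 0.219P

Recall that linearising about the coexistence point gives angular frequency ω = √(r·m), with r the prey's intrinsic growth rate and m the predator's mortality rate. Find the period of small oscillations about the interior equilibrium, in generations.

T ≈ 14.8 generations

Here r = 0.824 and m = 0.219, so r·m = 0.18.
ω = √0.18 = 0.425 per generation, hence T = 2π/ω ≈ 14.8 generations.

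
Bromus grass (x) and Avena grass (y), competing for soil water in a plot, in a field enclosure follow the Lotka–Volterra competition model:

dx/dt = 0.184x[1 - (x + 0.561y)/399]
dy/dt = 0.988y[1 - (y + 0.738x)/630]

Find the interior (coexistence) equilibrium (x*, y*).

Setting both brackets to zero gives the nullclines x + 0.561y = 399 and 0.738x + y = 630.
Substituting y = 630 - 0.738x into the first: x(1 - 0.561·0.738) = 399 - 0.561·630.
So x* = 45.6/0.586 = 77.8, and then y* = 630 - 0.738·77.8 = 573.

x* ≈ 77.8, y* ≈ 573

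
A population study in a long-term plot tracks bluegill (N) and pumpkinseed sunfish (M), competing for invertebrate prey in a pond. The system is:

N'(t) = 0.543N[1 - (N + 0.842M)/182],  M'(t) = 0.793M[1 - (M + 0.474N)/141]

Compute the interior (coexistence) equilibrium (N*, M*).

Setting both brackets to zero gives the nullclines N + 0.842M = 182 and 0.474N + M = 141.
Substituting M = 141 - 0.474N into the first: N(1 - 0.842·0.474) = 182 - 0.842·141.
So N* = 63.3/0.601 = 105, and then M* = 141 - 0.474·105 = 91.1.

N* ≈ 105, M* ≈ 91.1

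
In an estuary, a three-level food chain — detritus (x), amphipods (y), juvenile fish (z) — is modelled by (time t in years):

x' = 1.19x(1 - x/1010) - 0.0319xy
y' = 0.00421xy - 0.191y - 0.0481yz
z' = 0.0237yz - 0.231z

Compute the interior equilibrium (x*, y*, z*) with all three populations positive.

x* ≈ 746, y* ≈ 9.75, z* ≈ 61.3

From dz/dt = 0: 0.0237y* = 0.231, so y* = 9.75.
From dx/dt = 0: 1.19(1 - x*/1010) = 0.0319·9.75, giving x* = 1010·(1 - 0.261) = 746.
From dy/dt = 0: 0.00421·746 - 0.191 = 0.0481z*, so z* = 2.95/0.0481 = 61.3.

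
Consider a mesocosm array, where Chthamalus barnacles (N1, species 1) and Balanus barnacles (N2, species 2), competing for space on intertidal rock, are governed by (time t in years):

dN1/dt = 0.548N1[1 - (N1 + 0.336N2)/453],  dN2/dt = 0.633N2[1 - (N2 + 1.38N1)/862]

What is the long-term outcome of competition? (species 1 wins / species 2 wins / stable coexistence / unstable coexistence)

Compare the nullcline intercepts: K1/α12 = 453/0.336 = 1350 > K2 = 862; K2/α21 = 862/1.38 = 625 > K1 = 453.
Since both inequalities hold, each species can invade when rare, so the interior equilibrium is stable.

stable coexistence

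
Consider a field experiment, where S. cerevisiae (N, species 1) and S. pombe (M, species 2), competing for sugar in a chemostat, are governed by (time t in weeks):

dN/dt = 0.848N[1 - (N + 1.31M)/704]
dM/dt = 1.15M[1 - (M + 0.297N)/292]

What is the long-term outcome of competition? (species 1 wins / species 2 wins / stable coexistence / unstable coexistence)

stable coexistence

Compare the nullcline intercepts: K1/α12 = 704/1.31 = 537 > K2 = 292; K2/α21 = 292/0.297 = 983 > K1 = 704.
Since both inequalities hold, each species can invade when rare, so the interior equilibrium is stable.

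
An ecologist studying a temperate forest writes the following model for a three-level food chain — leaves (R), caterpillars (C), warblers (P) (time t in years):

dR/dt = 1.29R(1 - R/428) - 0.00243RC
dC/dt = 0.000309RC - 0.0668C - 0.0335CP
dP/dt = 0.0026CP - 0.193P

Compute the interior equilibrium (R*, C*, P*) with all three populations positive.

R* ≈ 368, C* ≈ 74.2, P* ≈ 1.4

From dP/dt = 0: 0.0026C* = 0.193, so C* = 74.2.
From dR/dt = 0: 1.29(1 - R*/428) = 0.00243·74.2, giving R* = 428·(1 - 0.14) = 368.
From dC/dt = 0: 0.000309·368 - 0.0668 = 0.0335P*, so P* = 0.047/0.0335 = 1.4.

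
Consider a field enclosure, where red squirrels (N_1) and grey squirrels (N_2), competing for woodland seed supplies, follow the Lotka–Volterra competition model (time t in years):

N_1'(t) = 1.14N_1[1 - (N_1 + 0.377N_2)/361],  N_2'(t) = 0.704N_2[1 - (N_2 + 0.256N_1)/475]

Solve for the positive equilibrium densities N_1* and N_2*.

N_1* ≈ 201, N_2* ≈ 423

Setting both brackets to zero gives the nullclines N_1 + 0.377N_2 = 361 and 0.256N_1 + N_2 = 475.
Substituting N_2 = 475 - 0.256N_1 into the first: N_1(1 - 0.377·0.256) = 361 - 0.377·475.
So N_1* = 182/0.903 = 201, and then N_2* = 475 - 0.256·201 = 423.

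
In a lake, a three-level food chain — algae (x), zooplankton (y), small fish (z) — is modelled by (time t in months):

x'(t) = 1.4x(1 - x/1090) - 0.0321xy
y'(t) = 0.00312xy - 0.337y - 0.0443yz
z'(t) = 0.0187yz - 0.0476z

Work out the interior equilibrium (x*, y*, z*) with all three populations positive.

From dz/dt = 0: 0.0187y* = 0.0476, so y* = 2.55.
From dx/dt = 0: 1.4(1 - x*/1090) = 0.0321·2.55, giving x* = 1090·(1 - 0.0584) = 1030.
From dy/dt = 0: 0.00312·1030 - 0.337 = 0.0443z*, so z* = 2.87/0.0443 = 64.7.

x* ≈ 1030, y* ≈ 2.55, z* ≈ 64.7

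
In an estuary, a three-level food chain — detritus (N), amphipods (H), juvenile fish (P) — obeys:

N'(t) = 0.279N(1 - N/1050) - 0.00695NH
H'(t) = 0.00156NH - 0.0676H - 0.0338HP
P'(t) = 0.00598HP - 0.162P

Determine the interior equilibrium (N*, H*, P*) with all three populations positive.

From dP/dt = 0: 0.00598H* = 0.162, so H* = 27.1.
From dN/dt = 0: 0.279(1 - N*/1050) = 0.00695·27.1, giving N* = 1050·(1 - 0.675) = 341.
From dH/dt = 0: 0.00156·341 - 0.0676 = 0.0338P*, so P* = 0.465/0.0338 = 13.8.

N* ≈ 341, H* ≈ 27.1, P* ≈ 13.8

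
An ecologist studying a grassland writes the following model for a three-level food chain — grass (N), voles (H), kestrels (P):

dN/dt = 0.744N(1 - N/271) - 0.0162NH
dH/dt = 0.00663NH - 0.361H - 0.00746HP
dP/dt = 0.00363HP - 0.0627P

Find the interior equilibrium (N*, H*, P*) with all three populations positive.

From dP/dt = 0: 0.00363H* = 0.0627, so H* = 17.3.
From dN/dt = 0: 0.744(1 - N*/271) = 0.0162·17.3, giving N* = 271·(1 - 0.376) = 169.
From dH/dt = 0: 0.00663·169 - 0.361 = 0.00746P*, so P* = 0.76/0.00746 = 102.

N* ≈ 169, H* ≈ 17.3, P* ≈ 102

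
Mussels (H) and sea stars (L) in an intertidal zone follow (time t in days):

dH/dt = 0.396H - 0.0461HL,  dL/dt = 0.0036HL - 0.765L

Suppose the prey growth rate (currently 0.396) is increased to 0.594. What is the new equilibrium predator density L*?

At the interior fixed point, setting dH/dt = 0 with H > 0 fixes L* = (prey growth rate)/(HL coefficient) — independent of the other coefficients.
With the change, L* = 0.594/0.0461 = 12.9; it rises from 8.59.

L* ≈ 12.9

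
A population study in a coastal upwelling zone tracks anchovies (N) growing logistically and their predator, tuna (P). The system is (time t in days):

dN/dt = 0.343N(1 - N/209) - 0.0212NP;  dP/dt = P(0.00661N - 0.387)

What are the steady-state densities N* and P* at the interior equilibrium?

From dP/dt = 0 with P > 0: 0.00661N* = 0.387, so N* = 58.5.
Substitute into dN/dt = 0: 0.343(1 - 58.5/209) = 0.0212P*.
The bracket is 0.72, giving P* = 0.247/0.0212 = 11.6.

N* ≈ 58.5, P* ≈ 11.6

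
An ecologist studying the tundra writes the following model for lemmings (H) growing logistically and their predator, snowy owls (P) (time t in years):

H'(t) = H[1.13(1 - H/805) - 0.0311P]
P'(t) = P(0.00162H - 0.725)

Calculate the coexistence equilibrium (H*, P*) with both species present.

H* ≈ 448, P* ≈ 16.1

From dP/dt = 0 with P > 0: 0.00162H* = 0.725, so H* = 448.
Substitute into dH/dt = 0: 1.13(1 - 448/805) = 0.0311P*.
The bracket is 0.444, giving P* = 0.502/0.0311 = 16.1.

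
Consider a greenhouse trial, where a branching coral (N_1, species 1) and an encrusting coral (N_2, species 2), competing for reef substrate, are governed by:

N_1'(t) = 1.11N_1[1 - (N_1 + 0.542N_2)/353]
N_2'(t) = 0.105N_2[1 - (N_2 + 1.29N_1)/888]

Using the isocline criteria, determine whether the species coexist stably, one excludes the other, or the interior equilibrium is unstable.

Compare the nullcline intercepts: K1/α12 = 353/0.542 = 651 < K2 = 888; K2/α21 = 888/1.29 = 688 > K1 = 353.
Since the inequalities point opposite ways, species 2 can invade but species 1 cannot.

species 2 excludes species 1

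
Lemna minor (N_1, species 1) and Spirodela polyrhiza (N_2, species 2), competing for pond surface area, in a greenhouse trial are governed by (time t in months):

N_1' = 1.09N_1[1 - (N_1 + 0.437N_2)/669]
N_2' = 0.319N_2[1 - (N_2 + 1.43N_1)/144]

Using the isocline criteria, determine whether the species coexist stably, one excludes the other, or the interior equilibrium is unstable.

Compare the nullcline intercepts: K1/α12 = 669/0.437 = 1530 > K2 = 144; K2/α21 = 144/1.43 = 101 < K1 = 669.
Since the inequalities point opposite ways, species 1 can invade but species 2 cannot.

species 1 excludes species 2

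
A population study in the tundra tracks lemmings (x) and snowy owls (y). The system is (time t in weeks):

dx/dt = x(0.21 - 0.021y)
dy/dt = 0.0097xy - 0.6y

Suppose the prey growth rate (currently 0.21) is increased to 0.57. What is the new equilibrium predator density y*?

At the interior fixed point, setting dx/dt = 0 with x > 0 fixes y* = (prey growth rate)/(xy coefficient) — independent of the other coefficients.
With the change, y* = 0.57/0.021 = 27.1; it rises from 10.

y* ≈ 27.1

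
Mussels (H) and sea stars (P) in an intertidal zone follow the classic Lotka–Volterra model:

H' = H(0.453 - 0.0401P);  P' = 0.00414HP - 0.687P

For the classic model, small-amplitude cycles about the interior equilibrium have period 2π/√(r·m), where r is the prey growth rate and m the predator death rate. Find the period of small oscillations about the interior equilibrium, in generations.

T ≈ 11.3 generations

Here r = 0.453 and m = 0.687, so r·m = 0.311.
ω = √0.311 = 0.558 per generation, hence T = 2π/ω ≈ 11.3 generations.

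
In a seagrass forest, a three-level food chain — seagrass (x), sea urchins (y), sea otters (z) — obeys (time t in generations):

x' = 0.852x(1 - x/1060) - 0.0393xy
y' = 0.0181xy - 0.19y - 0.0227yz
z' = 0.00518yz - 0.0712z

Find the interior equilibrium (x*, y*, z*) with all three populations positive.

From dz/dt = 0: 0.00518y* = 0.0712, so y* = 13.7.
From dx/dt = 0: 0.852(1 - x*/1060) = 0.0393·13.7, giving x* = 1060·(1 - 0.634) = 388.
From dy/dt = 0: 0.0181·388 - 0.19 = 0.0227z*, so z* = 6.83/0.0227 = 301.

x* ≈ 388, y* ≈ 13.7, z* ≈ 301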